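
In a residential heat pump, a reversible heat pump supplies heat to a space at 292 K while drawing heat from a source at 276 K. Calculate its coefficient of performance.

COP_HP ≈ 18.2

Reversible heating COP: COP_HP = T_H/(T_H − T_C) = 292.00/(292.00 − 276.00) = 18.2.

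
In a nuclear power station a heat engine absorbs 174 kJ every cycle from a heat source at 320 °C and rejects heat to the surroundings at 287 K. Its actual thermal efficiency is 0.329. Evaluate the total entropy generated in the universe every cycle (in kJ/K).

ΔS_univ ≈ 0.1135 kJ/K

T_H = 320 °C → 320 + 273.15 = 593.15 K.
W = η·Q_H = 0.329 × 174 = 57.25 kJ, so Q_C = Q_H − W = 116.8 kJ.
Reservoir entropy changes: ΔS_H = −Q_H/T_H = −174/593.15 = -0.2933 kJ/K and ΔS_C = +Q_C/T_C = 116.8/287.00 = 0.4068 kJ/K.
ΔS_univ = −Q_H/T_H + Q_C/T_C = 0.1135 kJ/K (> 0, since η = 0.329 < η_Carnot = 0.516).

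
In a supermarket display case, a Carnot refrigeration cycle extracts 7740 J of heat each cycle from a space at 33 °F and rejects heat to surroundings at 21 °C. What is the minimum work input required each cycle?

W_in ≈ 578 J

T_H = 21 °C → 21 + 273.15 = 294.15 K.
T_C = 33 °F → (33 − 32) × 5/9 = 0.56 °C = 273.71 K.
Carnot COP: COP_R = T_C/(T_H − T_C) = 273.71/20.44 = 13.3878.
W = Q_C/COP_R = 7740/13.3878 = 578 J.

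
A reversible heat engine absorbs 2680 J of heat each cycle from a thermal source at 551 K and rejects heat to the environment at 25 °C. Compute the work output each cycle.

T_C = 25 °C → 25 + 273.15 = 298.15 K.
For a reversible engine, η = 1 − T_C/T_H = 1 − 298.15/551.00 = 0.4589.
W = η·Q_H = 0.4589 × 2680 = 1230 J.

W ≈ 1230 J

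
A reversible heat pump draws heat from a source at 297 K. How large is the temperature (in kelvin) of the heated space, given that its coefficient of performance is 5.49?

COP_HP = T_H/(T_H − T_C) ⇒ T_H = T_C·COP_HP/(COP_HP − 1) = 297.00 × 5.49/(5.49 − 1) = 363 K.

T_H ≈ 363 K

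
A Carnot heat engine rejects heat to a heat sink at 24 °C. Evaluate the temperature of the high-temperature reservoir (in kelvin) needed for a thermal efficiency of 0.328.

T_H ≈ 442.2 K

T_C = 24 °C → 24 + 273.15 = 297.15 K.
From η = 1 − T_C/T_H, solving for T_H gives T_H = T_C/(1 − η) = 297.15/(1 − 0.328) = 442.2 K.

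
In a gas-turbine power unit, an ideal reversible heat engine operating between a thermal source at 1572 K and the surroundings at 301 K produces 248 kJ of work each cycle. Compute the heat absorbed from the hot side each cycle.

For a reversible engine, η = 1 − T_C/T_H = 1 − 301.00/1572.00 = 0.8085.
Q_H = W/η = 248/0.8085 = 307 kJ.

Q_H ≈ 307 kJ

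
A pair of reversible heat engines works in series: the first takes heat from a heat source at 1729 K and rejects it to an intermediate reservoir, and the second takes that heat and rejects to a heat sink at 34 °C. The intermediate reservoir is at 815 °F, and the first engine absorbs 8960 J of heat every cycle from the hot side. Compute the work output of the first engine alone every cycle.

T_C = 34 °C → 34 + 273.15 = 307.15 K.
T_m = 815 °F → (815 − 32) × 5/9 = 435.00 °C = 708.15 K.
First-stage efficiency η₁ = 1 − T_m/T_H = 1 − 708.15/1729.00 = 0.5904.
W₁ = η₁·Q_H = 0.5904 × 8960 = 5290 J.

W₁ ≈ 5290 J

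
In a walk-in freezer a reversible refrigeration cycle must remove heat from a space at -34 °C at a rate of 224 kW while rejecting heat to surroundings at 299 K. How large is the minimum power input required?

Ẇ_in ≈ 56.1 kW

T_C = -34 °C → -34 + 273.15 = 239.15 K.
For a reversible refrigerator, COP_R = T_C/(T_H − T_C) = 239.15/59.85 = 3.9958.
W = Q_C/COP_R = 224/3.9958 = 56.1 kW.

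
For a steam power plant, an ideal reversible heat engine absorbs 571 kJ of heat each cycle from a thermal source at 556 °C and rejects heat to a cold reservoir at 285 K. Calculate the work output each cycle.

W ≈ 374.7 kJ

T_H = 556 °C → 556 + 273.15 = 829.15 K.
η_rev = 1 − T_C/T_H = 1 − 285.00/829.15 = 0.6563.
W = η·Q_H = 0.6563 × 571 = 374.7 kJ.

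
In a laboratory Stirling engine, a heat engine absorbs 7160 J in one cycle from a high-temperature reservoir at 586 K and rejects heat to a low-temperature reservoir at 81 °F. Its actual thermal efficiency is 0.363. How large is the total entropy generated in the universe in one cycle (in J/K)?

T_C = 81 °F → (81 − 32) × 5/9 = 27.22 °C = 300.37 K.
W = η·Q_H = 0.363 × 7160 = 2599 J, so Q_C = Q_H − W = 4561 J.
The hot reservoir loses entropy Q_H/T_H = 7160/586.00 = 12.22 J/K; the cold reservoir gains Q_C/T_C = 4561/300.37 = 15.18 J/K.
ΔS_univ = −Q_H/T_H + Q_C/T_C = 2.97 J/K (> 0, since η = 0.363 < η_Carnot = 0.487).

ΔS_univ ≈ 2.97 J/K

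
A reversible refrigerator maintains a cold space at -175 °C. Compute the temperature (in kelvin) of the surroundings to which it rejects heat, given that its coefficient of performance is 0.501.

T_C = -175 °C → -175 + 273.15 = 98.15 K.
COP_R = T_C/(T_H − T_C) ⇒ T_H = T_C·(1 + 1/COP_R) = 98.15 × (1 + 1/0.501) = 294 K.

T_H ≈ 294 K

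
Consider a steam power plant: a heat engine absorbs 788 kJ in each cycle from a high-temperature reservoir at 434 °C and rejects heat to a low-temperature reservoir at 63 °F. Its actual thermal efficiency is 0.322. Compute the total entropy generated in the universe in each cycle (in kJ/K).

T_H = 434 °C → 434 + 273.15 = 707.15 K.
T_C = 63 °F → (63 − 32) × 5/9 = 17.22 °C = 290.37 K.
W = η·Q_H = 0.322 × 788 = 253.7 kJ, so Q_C = Q_H − W = 534.3 kJ.
Reservoir entropy changes: ΔS_H = −Q_H/T_H = −788/707.15 = -1.114 kJ/K and ΔS_C = +Q_C/T_C = 534.3/290.37 = 1.840 kJ/K.
ΔS_univ = −Q_H/T_H + Q_C/T_C = 0.726 kJ/K (> 0, since η = 0.322 < η_Carnot = 0.589).

ΔS_univ ≈ 0.726 kJ/K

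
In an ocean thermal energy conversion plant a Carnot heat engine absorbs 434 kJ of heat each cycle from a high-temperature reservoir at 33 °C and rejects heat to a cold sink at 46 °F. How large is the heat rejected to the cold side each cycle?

Q_C ≈ 398 kJ

T_H = 33 °C → 33 + 273.15 = 306.15 K.
T_C = 46 °F → (46 − 32) × 5/9 = 7.78 °C = 280.93 K.
For a reversible engine, η = 1 − T_C/T_H = 1 − 280.93/306.15 = 0.0824.
For a reversible cycle Q_C/Q_H = T_C/T_H, so Q_C = 434 × 280.93/306.15 = 398 kJ.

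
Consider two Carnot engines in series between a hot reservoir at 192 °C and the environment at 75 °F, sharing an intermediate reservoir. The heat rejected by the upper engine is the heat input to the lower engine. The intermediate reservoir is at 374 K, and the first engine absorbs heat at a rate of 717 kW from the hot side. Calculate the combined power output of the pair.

Ẇ_total ≈ 259 kW

T_H = 192 °C → 192 + 273.15 = 465.15 K.
T_C = 75 °F → (75 − 32) × 5/9 = 23.89 °C = 297.04 K.
Two reversible stages in series are equivalent to a single Carnot engine between T_H and T_C, so η_total = 1 − T_C/T_H = 1 − 297.04/465.15 = 0.3614.
W_total = η_total · Q_H = 0.3614 × 717 = 259 kW.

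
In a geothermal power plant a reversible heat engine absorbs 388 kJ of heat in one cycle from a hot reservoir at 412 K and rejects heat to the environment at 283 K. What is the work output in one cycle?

Since the cycle is reversible, η = 1 − T_C/T_H = 1 − 283.00/412.00 = 0.3131.
W = η·Q_H = 0.3131 × 388 = 121 kJ.

W ≈ 121 kJ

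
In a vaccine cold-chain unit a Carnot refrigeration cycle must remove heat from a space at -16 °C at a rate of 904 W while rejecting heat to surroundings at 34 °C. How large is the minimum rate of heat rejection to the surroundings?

Q̇_H ≈ 1080 W

T_H = 34 °C → 34 + 273.15 = 307.15 K.
T_C = -16 °C → -16 + 273.15 = 257.15 K.
For a reversible cycle Q_H/Q_C = T_H/T_C, so Q_H = Q_C·T_H/T_C = 904 × 307.15/257.15 = 1080 W.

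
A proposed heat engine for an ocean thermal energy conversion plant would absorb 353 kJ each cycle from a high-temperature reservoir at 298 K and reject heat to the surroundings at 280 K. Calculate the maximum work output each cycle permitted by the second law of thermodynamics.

W_max ≈ 21.3 kJ

No engine can exceed the Carnot limit: η_max = 1 − T_C/T_H = 1 − 280.00/298.00 = 0.0604.
W_max = η_max · Q_H = 0.0604 × 353 = 21.3 kJ.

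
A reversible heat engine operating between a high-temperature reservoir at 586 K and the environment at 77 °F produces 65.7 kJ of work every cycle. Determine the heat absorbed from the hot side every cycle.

Q_H ≈ 134 kJ

T_C = 77 °F → (77 − 32) × 5/9 = 25.00 °C = 298.15 K.
For a reversible engine, η = 1 − T_C/T_H = 1 − 298.15/586.00 = 0.4912.
Q_H = W/η = 65.7/0.4912 = 134 kJ.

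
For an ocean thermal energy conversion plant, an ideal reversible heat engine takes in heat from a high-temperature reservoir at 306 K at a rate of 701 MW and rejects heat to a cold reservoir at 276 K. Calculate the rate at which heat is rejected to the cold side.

For a reversible engine, η = 1 − T_C/T_H = 1 − 276.00/306.00 = 0.0980.
For a reversible cycle Q_C/Q_H = T_C/T_H, so Q_C = 701 × 276.00/306.00 = 632.3 MW.

Q̇_C ≈ 632.3 MW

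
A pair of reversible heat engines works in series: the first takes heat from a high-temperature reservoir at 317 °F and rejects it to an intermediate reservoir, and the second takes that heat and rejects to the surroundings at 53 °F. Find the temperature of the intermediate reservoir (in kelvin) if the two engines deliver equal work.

T_m ≈ 358 K

T_H = 317 °F → (317 − 32) × 5/9 = 158.33 °C = 431.48 K.
T_C = 53 °F → (53 − 32) × 5/9 = 11.67 °C = 284.82 K.
For reversible stages Q_m = Q_H·(T_m/T_H). Setting W₁ = Q_H(1 − T_m/T_H) equal to W₂ = Q_m(1 − T_C/T_m) = Q_H·(T_m − T_C)/T_H gives T_H − T_m = T_m − T_C, so T_m = (T_H + T_C)/2 = (431.48 + 284.82)/2 = 358 K.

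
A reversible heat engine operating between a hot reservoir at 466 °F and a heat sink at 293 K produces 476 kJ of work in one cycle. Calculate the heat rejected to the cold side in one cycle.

Q_C ≈ 630.3 kJ

T_H = 466 °F → (466 − 32) × 5/9 = 241.11 °C = 514.26 K.
The Carnot efficiency is η = 1 − T_C/T_H = 1 − 293.00/514.26 = 0.4303.
Since Q_C/Q_H = T_C/T_H and Q_H = W/η, Q_C = W·T_C/(T_H − T_C) = 476 × 293.00/221.26 = 630.3 kJ.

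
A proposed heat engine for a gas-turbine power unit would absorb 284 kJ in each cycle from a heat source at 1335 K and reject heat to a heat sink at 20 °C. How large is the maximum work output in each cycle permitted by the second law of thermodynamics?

W_max ≈ 222 kJ

T_C = 20 °C → 20 + 273.15 = 293.15 K.
No engine can exceed the Carnot limit: η_max = 1 − T_C/T_H = 1 − 293.15/1335.00 = 0.7804.
W_max = η_max · Q_H = 0.7804 × 284 = 222 kJ.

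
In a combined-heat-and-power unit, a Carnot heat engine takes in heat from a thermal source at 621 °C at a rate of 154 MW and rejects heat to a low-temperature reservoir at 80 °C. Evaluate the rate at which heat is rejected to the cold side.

T_H = 621 °C → 621 + 273.15 = 894.15 K.
T_C = 80 °C → 80 + 273.15 = 353.15 K.
Carnot efficiency: η = 1 − T_C/T_H = 1 − 353.15/894.15 = 0.6050.
For a reversible cycle Q_C/Q_H = T_C/T_H, so Q_C = 154 × 353.15/894.15 = 60.8 MW.

Q̇_C ≈ 60.8 MW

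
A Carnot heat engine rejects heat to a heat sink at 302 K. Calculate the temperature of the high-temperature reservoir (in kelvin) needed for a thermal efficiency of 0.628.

T_H ≈ 812 K

From η = 1 − T_C/T_H, solving for T_H gives T_H = T_C/(1 − η) = 302.00/(1 − 0.628) = 812 K.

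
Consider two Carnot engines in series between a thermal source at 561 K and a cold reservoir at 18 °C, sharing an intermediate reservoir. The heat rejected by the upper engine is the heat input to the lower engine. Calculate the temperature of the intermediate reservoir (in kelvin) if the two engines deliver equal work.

T_C = 18 °C → 18 + 273.15 = 291.15 K.
For reversible stages Q_m = Q_H·(T_m/T_H). Setting W₁ = Q_H(1 − T_m/T_H) equal to W₂ = Q_m(1 − T_C/T_m) = Q_H·(T_m − T_C)/T_H gives T_H − T_m = T_m − T_C, so T_m = (T_H + T_C)/2 = (561.00 + 291.15)/2 = 426 K.

T_m ≈ 426 K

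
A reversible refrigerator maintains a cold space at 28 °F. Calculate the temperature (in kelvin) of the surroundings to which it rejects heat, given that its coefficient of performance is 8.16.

T_H ≈ 304 K

T_C = 28 °F → (28 − 32) × 5/9 = -2.22 °C = 270.93 K.
COP_R = T_C/(T_H − T_C) ⇒ T_H = T_C·(1 + 1/COP_R) = 270.93 × (1 + 1/8.16) = 304 K.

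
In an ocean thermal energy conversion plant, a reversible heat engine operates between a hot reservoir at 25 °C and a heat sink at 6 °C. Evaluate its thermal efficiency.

η ≈ 0.0637

T_H = 25 °C → 25 + 273.15 = 298.15 K.
T_C = 6 °C → 6 + 273.15 = 279.15 K.
The Carnot efficiency is η = 1 − T_C/T_H = 1 − 279.15/298.15 = 0.0637.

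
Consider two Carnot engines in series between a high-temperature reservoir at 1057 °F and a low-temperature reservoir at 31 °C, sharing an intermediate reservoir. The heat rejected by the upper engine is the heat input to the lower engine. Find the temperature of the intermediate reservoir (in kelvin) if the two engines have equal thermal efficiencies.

T_H = 1057 °F → (1057 − 32) × 5/9 = 569.44 °C = 842.59 K.
T_C = 31 °C → 31 + 273.15 = 304.15 K.
Equal efficiencies require 1 − T_m/T_H = 1 − T_C/T_m, i.e. T_m/T_H = T_C/T_m, so T_m = √(T_H·T_C) = √(842.59 × 304.15) = 506 K.

T_m ≈ 506 K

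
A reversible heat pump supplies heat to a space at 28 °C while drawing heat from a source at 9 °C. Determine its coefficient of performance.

T_H = 28 °C → 28 + 273.15 = 301.15 K.
T_C = 9 °C → 9 + 273.15 = 282.15 K.
The Carnot heat-pump COP is COP_HP = T_H/(T_H − T_C) = 301.15/(301.15 − 282.15) = 15.8.

COP_HP ≈ 15.8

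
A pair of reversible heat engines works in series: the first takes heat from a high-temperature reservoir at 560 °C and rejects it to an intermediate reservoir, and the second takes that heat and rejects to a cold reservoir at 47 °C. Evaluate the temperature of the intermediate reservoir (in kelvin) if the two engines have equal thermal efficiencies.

T_H = 560 °C → 560 + 273.15 = 833.15 K.
T_C = 47 °C → 47 + 273.15 = 320.15 K.
Equal efficiencies require 1 − T_m/T_H = 1 − T_C/T_m, i.e. T_m/T_H = T_C/T_m, so T_m = √(T_H·T_C) = √(833.15 × 320.15) = 516.5 K.

T_m ≈ 516.5 K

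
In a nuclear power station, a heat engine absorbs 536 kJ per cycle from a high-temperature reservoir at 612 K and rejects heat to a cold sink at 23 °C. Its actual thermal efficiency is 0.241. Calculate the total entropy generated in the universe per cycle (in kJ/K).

ΔS_univ ≈ 0.4979 kJ/K

T_C = 23 °C → 23 + 273.15 = 296.15 K.
W = η·Q_H = 0.241 × 536 = 129.2 kJ, so Q_C = Q_H − W = 406.8 kJ.
The hot reservoir loses entropy Q_H/T_H = 536/612.00 = 0.8758 kJ/K; the cold reservoir gains Q_C/T_C = 406.8/296.15 = 1.374 kJ/K.
ΔS_univ = −Q_H/T_H + Q_C/T_C = 0.4979 kJ/K (> 0, since η = 0.241 < η_Carnot = 0.516).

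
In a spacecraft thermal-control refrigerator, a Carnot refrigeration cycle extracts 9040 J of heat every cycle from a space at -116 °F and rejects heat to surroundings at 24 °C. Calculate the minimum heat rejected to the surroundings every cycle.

T_H = 24 °C → 24 + 273.15 = 297.15 K.
T_C = -116 °F → (-116 − 32) × 5/9 = -82.22 °C = 190.93 K.
For a reversible cycle Q_H/Q_C = T_H/T_C, so Q_H = Q_C·T_H/T_C = 9040 × 297.15/190.93 = 14100 J.

Q_H ≈ 14100 J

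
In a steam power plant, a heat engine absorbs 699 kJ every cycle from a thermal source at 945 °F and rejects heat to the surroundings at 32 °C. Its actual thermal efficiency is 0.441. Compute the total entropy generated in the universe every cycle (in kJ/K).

ΔS_univ ≈ 0.385 kJ/K

T_H = 945 °F → (945 − 32) × 5/9 = 507.22 °C = 780.37 K.
T_C = 32 °C → 32 + 273.15 = 305.15 K.
W = η·Q_H = 0.441 × 699 = 308.3 kJ, so Q_C = Q_H − W = 390.7 kJ.
Entropy balance on the reservoirs: −Q_H/T_H = -0.8957 kJ/K, +Q_C/T_C = 1.280 kJ/K.
ΔS_univ = −Q_H/T_H + Q_C/T_C = 0.385 kJ/K (> 0, since η = 0.441 < η_Carnot = 0.609).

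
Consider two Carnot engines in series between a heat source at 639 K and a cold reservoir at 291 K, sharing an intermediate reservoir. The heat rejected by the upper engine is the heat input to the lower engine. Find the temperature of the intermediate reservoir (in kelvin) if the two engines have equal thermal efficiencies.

T_m ≈ 431 K

Equal efficiencies require 1 − T_m/T_H = 1 − T_C/T_m, i.e. T_m/T_H = T_C/T_m, so T_m = √(T_H·T_C) = √(639.00 × 291.00) = 431 K.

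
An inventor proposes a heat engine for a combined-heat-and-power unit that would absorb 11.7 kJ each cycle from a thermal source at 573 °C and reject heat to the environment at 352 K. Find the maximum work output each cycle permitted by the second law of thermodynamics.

T_H = 573 °C → 573 + 273.15 = 846.15 K.
The upper bound on efficiency is η_max = 1 − T_C/T_H = 1 − 352.00/846.15 = 0.5840.
W_max = η_max · Q_H = 0.5840 × 11.7 = 6.83 kJ.

W_max ≈ 6.83 kJ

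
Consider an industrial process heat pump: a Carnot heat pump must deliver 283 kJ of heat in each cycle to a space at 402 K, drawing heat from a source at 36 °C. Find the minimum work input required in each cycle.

W_in ≈ 65.36 kJ

T_C = 36 °C → 36 + 273.15 = 309.15 K.
COP_HP = T_H/(T_H − T_C) = 402.00/92.85 = 4.3296.
W = Q_H/COP_HP = 283/4.3296 = 65.36 kJ.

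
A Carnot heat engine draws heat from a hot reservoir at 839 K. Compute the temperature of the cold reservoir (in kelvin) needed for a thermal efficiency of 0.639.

T_C ≈ 302.9 K

From η = 1 − T_C/T_H, T_C = T_H·(1 − η) = 839.00 × (1 − 0.639) = 302.9 K.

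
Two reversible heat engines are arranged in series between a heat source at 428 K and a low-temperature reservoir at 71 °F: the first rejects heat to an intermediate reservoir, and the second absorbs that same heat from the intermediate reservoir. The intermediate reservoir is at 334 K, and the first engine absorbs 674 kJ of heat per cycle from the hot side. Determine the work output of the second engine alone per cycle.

T_C = 71 °F → (71 − 32) × 5/9 = 21.67 °C = 294.82 K.
Heat entering the second stage: Q_m = Q_H·(T_m/T_H) = 674 × 334.00/428.00 = 526.0 kJ.
Second-stage efficiency η₂ = 1 − T_C/T_m = 1 − 294.82/334.00 = 0.1173, so W₂ = η₂·Q_m = 61.70 kJ.

W₂ ≈ 61.70 kJ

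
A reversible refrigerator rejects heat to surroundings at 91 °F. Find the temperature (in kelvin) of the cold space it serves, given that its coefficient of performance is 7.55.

T_C ≈ 270 K

T_H = 91 °F → (91 − 32) × 5/9 = 32.78 °C = 305.93 K.
COP_R = T_C/(T_H − T_C) ⇒ T_C = T_H·COP_R/(1 + COP_R) = 305.93 × 7.55/(1 + 7.55) = 270 K.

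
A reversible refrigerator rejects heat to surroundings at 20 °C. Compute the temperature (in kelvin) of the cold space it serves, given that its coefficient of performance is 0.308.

T_H = 20 °C → 20 + 273.15 = 293.15 K.
COP_R = T_C/(T_H − T_C) ⇒ T_C = T_H·COP_R/(1 + COP_R) = 293.15 × 0.308/(1 + 0.308) = 69.03 K.

T_C ≈ 69.03 K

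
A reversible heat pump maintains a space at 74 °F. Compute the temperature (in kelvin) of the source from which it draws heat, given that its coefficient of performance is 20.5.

T_H = 74 °F → (74 − 32) × 5/9 = 23.33 °C = 296.48 K.
COP_HP = T_H/(T_H − T_C) ⇒ T_C = T_H·(COP_HP − 1)/COP_HP = 296.48 × (20.5 − 1)/20.5 = 282.0 K.

T_C ≈ 282.0 K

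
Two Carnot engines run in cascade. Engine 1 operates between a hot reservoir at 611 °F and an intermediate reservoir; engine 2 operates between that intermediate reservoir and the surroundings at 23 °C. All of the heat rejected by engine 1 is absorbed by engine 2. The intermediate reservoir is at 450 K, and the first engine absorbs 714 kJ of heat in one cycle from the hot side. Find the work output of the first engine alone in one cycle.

T_H = 611 °F → (611 − 32) × 5/9 = 321.67 °C = 594.82 K.
T_C = 23 °C → 23 + 273.15 = 296.15 K.
First-stage efficiency η₁ = 1 − T_m/T_H = 1 − 450.00/594.82 = 0.2435.
W₁ = η₁·Q_H = 0.2435 × 714 = 173.8 kJ.

W₁ ≈ 173.8 kJ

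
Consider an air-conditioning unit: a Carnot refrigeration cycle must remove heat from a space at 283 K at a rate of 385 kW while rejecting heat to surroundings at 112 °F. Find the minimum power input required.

Ẇ_in ≈ 47.06 kW

T_H = 112 °F → (112 − 32) × 5/9 = 44.44 °C = 317.59 K.
COP_R = T_C/(T_H − T_C) = 283.00/34.59 = 8.1805.
W = Q_C/COP_R = 385/8.1805 = 47.06 kW.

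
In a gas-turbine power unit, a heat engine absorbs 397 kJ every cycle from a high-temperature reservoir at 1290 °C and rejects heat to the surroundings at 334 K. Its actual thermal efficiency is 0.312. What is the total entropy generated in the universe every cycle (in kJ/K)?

T_H = 1290 °C → 1290 + 273.15 = 1563.15 K.
W = η·Q_H = 0.312 × 397 = 123.9 kJ, so Q_C = Q_H − W = 273.1 kJ.
Reservoir entropy changes: ΔS_H = −Q_H/T_H = −397/1563.15 = -0.2540 kJ/K and ΔS_C = +Q_C/T_C = 273.1/334.00 = 0.8178 kJ/K.
ΔS_univ = −Q_H/T_H + Q_C/T_C = 0.564 kJ/K (> 0, since η = 0.312 < η_Carnot = 0.786).

ΔS_univ ≈ 0.564 kJ/K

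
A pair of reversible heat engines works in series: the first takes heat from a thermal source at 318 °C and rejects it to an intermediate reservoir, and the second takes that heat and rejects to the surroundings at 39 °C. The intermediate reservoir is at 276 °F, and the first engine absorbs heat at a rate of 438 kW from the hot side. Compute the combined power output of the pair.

T_H = 318 °C → 318 + 273.15 = 591.15 K.
T_C = 39 °C → 39 + 273.15 = 312.15 K.
Two reversible stages in series are equivalent to a single Carnot engine between T_H and T_C, so η_total = 1 − T_C/T_H = 1 − 312.15/591.15 = 0.4720.
W_total = η_total · Q_H = 0.4720 × 438 = 206.7 kW.

Ẇ_total ≈ 206.7 kW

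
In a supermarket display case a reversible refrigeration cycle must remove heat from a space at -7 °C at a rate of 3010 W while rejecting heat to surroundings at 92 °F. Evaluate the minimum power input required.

Ẇ_in ≈ 456 W

T_H = 92 °F → (92 − 32) × 5/9 = 33.33 °C = 306.48 K.
T_C = -7 °C → -7 + 273.15 = 266.15 K.
COP_R = T_C/(T_H − T_C) = 266.15/40.33 = 6.5988.
W = Q_C/COP_R = 3010/6.5988 = 456 W.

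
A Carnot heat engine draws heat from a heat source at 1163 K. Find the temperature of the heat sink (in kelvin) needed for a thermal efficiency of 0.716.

From η = 1 − T_C/T_H, T_C = T_H·(1 − η) = 1163.00 × (1 − 0.716) = 330 K.

T_C ≈ 330 K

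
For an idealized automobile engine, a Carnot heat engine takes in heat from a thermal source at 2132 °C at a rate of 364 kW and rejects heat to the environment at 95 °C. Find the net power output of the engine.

Ẇ ≈ 308 kW

T_H = 2132 °C → 2132 + 273.15 = 2405.15 K.
T_C = 95 °C → 95 + 273.15 = 368.15 K.
Carnot efficiency: η = 1 − T_C/T_H = 1 − 368.15/2405.15 = 0.8469.
W = η·Q_H = 0.8469 × 364 = 308 kW.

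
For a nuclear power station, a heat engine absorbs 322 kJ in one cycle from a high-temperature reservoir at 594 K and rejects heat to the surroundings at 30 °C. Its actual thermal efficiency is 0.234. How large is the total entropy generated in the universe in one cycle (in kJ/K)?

ΔS_univ ≈ 0.272 kJ/K

T_C = 30 °C → 30 + 273.15 = 303.15 K.
W = η·Q_H = 0.234 × 322 = 75.35 kJ, so Q_C = Q_H − W = 246.7 kJ.
Reservoir entropy changes: ΔS_H = −Q_H/T_H = −322/594.00 = -0.5421 kJ/K and ΔS_C = +Q_C/T_C = 246.7/303.15 = 0.8136 kJ/K.
ΔS_univ = −Q_H/T_H + Q_C/T_C = 0.272 kJ/K (> 0, since η = 0.234 < η_Carnot = 0.490).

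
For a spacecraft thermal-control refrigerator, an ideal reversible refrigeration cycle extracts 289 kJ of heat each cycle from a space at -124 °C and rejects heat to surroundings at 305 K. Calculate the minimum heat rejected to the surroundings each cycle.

Q_H ≈ 591.0 kJ

T_C = -124 °C → -124 + 273.15 = 149.15 K.
For a reversible cycle Q_H/Q_C = T_H/T_C, so Q_H = Q_C·T_H/T_C = 289 × 305.00/149.15 = 591.0 kJ.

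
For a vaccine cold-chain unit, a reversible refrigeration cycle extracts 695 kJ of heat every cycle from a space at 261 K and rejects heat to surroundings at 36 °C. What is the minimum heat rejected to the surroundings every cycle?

Q_H ≈ 823.2 kJ

T_H = 36 °C → 36 + 273.15 = 309.15 K.
For a reversible cycle Q_H/Q_C = T_H/T_C, so Q_H = Q_C·T_H/T_C = 695 × 309.15/261.00 = 823.2 kJ.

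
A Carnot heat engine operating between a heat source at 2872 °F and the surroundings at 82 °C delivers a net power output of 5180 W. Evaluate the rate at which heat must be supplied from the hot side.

T_H = 2872 °F → (2872 − 32) × 5/9 = 1577.78 °C = 1850.93 K.
T_C = 82 °C → 82 + 273.15 = 355.15 K.
η_rev = 1 − T_C/T_H = 1 − 355.15/1850.93 = 0.8081.
Q_H = W/η = 5180/0.8081 = 6410 W.

Q̇_H ≈ 6410 W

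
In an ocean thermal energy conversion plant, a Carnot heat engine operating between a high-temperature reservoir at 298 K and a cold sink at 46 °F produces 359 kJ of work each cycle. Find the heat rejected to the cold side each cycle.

T_C = 46 °F → (46 − 32) × 5/9 = 7.78 °C = 280.93 K.
The Carnot efficiency is η = 1 − T_C/T_H = 1 − 280.93/298.00 = 0.0573.
Since Q_C/Q_H = T_C/T_H and Q_H = W/η, Q_C = W·T_C/(T_H − T_C) = 359 × 280.93/17.07 = 5907 kJ.

Q_C ≈ 5907 kJ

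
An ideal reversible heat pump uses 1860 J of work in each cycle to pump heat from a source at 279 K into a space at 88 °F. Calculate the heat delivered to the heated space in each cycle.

Q_H ≈ 22400 J

T_H = 88 °F → (88 − 32) × 5/9 = 31.11 °C = 304.26 K.
The Carnot heat-pump COP is COP_HP = T_H/(T_H − T_C) = 304.26/25.26 = 12.0446.
Q_H = COP_HP · W = 12.0446 × 1860 = 22400 J.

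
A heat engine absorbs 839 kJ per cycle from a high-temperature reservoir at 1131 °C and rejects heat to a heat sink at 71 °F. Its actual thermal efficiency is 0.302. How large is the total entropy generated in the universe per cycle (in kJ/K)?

ΔS_univ ≈ 1.39 kJ/K

T_H = 1131 °C → 1131 + 273.15 = 1404.15 K.
T_C = 71 °F → (71 − 32) × 5/9 = 21.67 °C = 294.82 K.
W = η·Q_H = 0.302 × 839 = 253.4 kJ, so Q_C = Q_H − W = 585.6 kJ.
The hot reservoir loses entropy Q_H/T_H = 839/1404.15 = 0.5975 kJ/K; the cold reservoir gains Q_C/T_C = 585.6/294.82 = 1.986 kJ/K.
ΔS_univ = −Q_H/T_H + Q_C/T_C = 1.39 kJ/K (> 0, since η = 0.302 < η_Carnot = 0.790).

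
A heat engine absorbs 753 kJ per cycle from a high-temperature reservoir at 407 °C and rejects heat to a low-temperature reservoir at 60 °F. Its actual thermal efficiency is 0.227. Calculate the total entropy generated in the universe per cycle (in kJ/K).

ΔS_univ ≈ 0.9090 kJ/K

T_H = 407 °C → 407 + 273.15 = 680.15 K.
T_C = 60 °F → (60 − 32) × 5/9 = 15.56 °C = 288.71 K.
W = η·Q_H = 0.227 × 753 = 170.9 kJ, so Q_C = Q_H − W = 582.1 kJ.
Entropy balance on the reservoirs: −Q_H/T_H = -1.107 kJ/K, +Q_C/T_C = 2.016 kJ/K.
ΔS_univ = −Q_H/T_H + Q_C/T_C = 0.9090 kJ/K (> 0, since η = 0.227 < η_Carnot = 0.576).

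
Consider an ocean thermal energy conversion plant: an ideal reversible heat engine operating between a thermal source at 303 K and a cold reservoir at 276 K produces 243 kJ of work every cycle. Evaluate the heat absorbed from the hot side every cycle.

Q_H ≈ 2730 kJ

The Carnot efficiency is η = 1 − T_C/T_H = 1 − 276.00/303.00 = 0.0891.
Q_H = W/η = 243/0.0891 = 2730 kJ.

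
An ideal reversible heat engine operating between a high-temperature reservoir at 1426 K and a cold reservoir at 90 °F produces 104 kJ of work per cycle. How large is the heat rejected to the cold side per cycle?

Q_C ≈ 28.34 kJ

T_C = 90 °F → (90 − 32) × 5/9 = 32.22 °C = 305.37 K.
η_rev = 1 − T_C/T_H = 1 − 305.37/1426.00 = 0.7859.
Since Q_C/Q_H = T_C/T_H and Q_H = W/η, Q_C = W·T_C/(T_H − T_C) = 104 × 305.37/1120.63 = 28.34 kJ.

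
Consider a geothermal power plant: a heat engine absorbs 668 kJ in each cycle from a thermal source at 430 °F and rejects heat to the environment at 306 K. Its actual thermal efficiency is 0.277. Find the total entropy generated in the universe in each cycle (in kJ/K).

ΔS_univ ≈ 0.227 kJ/K

T_H = 430 °F → (430 − 32) × 5/9 = 221.11 °C = 494.26 K.
W = η·Q_H = 0.277 × 668 = 185.0 kJ, so Q_C = Q_H − W = 483.0 kJ.
Entropy balance on the reservoirs: −Q_H/T_H = -1.352 kJ/K, +Q_C/T_C = 1.578 kJ/K.
ΔS_univ = −Q_H/T_H + Q_C/T_C = 0.227 kJ/K (> 0, since η = 0.277 < η_Carnot = 0.381).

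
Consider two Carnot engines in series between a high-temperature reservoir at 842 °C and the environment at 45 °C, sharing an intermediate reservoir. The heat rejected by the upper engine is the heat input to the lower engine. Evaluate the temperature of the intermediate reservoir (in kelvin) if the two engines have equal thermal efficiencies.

T_m ≈ 595.6 K

T_H = 842 °C → 842 + 273.15 = 1115.15 K.
T_C = 45 °C → 45 + 273.15 = 318.15 K.
Equal efficiencies require 1 − T_m/T_H = 1 − T_C/T_m, i.e. T_m/T_H = T_C/T_m, so T_m = √(T_H·T_C) = √(1115.15 × 318.15) = 595.6 K.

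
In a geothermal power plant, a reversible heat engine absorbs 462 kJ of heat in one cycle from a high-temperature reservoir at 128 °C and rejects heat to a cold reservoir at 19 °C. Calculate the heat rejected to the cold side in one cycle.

Q_C ≈ 336 kJ

T_H = 128 °C → 128 + 273.15 = 401.15 K.
T_C = 19 °C → 19 + 273.15 = 292.15 K.
Carnot efficiency: η = 1 − T_C/T_H = 1 − 292.15/401.15 = 0.2717.
For a reversible cycle Q_C/Q_H = T_C/T_H, so Q_C = 462 × 292.15/401.15 = 336 kJ.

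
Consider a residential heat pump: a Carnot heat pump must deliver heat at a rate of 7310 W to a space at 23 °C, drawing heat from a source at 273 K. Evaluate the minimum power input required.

T_H = 23 °C → 23 + 273.15 = 296.15 K.
Reversible heating COP: COP_HP = T_H/(T_H − T_C) = 296.15/23.15 = 12.7927.
W = Q_H/COP_HP = 7310/12.7927 = 571 W.

Ẇ_in ≈ 571 W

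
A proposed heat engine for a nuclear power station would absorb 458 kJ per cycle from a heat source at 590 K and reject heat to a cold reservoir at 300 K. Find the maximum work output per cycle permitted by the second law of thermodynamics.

W_max ≈ 225 kJ

The upper bound on efficiency is η_max = 1 − T_C/T_H = 1 − 300.00/590.00 = 0.4915.
W_max = η_max · Q_H = 0.4915 × 458 = 225 kJ.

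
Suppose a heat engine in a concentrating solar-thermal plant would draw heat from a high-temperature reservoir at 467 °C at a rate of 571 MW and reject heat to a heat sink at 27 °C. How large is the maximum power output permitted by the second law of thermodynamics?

Ẇ_max ≈ 339 MW

T_H = 467 °C → 467 + 273.15 = 740.15 K.
T_C = 27 °C → 27 + 273.15 = 300.15 K.
No engine can exceed the Carnot limit: η_max = 1 − T_C/T_H = 1 − 300.15/740.15 = 0.5945.
W_max = η_max · Q_H = 0.5945 × 571 = 339 MW.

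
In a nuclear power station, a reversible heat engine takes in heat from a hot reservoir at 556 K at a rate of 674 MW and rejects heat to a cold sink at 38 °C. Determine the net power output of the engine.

T_C = 38 °C → 38 + 273.15 = 311.15 K.
Since the cycle is reversible, η = 1 − T_C/T_H = 1 − 311.15/556.00 = 0.4404.
W = η·Q_H = 0.4404 × 674 = 297 MW.

Ẇ ≈ 297 MW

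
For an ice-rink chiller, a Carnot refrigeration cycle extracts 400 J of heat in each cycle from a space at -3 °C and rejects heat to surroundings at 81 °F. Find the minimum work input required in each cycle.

W_in ≈ 44.7 J

T_H = 81 °F → (81 − 32) × 5/9 = 27.22 °C = 300.37 K.
T_C = -3 °C → -3 + 273.15 = 270.15 K.
COP_R = T_C/(T_H − T_C) = 270.15/30.22 = 8.9388.
W = Q_C/COP_R = 400/8.9388 = 44.7 J.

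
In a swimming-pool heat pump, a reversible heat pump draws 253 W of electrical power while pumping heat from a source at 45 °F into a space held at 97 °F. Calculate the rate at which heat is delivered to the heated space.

T_H = 97 °F → (97 − 32) × 5/9 = 36.11 °C = 309.26 K.
T_C = 45 °F → (45 − 32) × 5/9 = 7.22 °C = 280.37 K.
COP_HP = T_H/(T_H − T_C) = 309.26/28.89 = 10.7052.
Q_H = COP_HP · W = 10.7052 × 253 = 2710 W.

Q̇_H ≈ 2710 W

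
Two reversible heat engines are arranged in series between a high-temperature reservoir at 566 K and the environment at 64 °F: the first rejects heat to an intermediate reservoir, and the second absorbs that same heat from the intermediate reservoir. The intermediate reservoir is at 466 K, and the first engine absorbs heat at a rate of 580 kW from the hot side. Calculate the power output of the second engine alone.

T_C = 64 °F → (64 − 32) × 5/9 = 17.78 °C = 290.93 K.
Heat entering the second stage: Q_m = Q_H·(T_m/T_H) = 580 × 466.00/566.00 = 477.5 kW.
Second-stage efficiency η₂ = 1 − T_C/T_m = 1 − 290.93/466.00 = 0.3757, so W₂ = η₂·Q_m = 179.4 kW.

Ẇ₂ ≈ 179.4 kW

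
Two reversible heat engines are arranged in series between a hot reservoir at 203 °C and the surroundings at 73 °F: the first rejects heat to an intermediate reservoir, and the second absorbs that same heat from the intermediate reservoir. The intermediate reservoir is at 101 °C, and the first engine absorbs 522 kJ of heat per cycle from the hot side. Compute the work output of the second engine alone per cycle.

W₂ ≈ 85.8 kJ

T_H = 203 °C → 203 + 273.15 = 476.15 K.
T_C = 73 °F → (73 − 32) × 5/9 = 22.78 °C = 295.93 K.
T_m = 101 °C → 101 + 273.15 = 374.15 K.
Heat entering the second stage: Q_m = Q_H·(T_m/T_H) = 522 × 374.15/476.15 = 410 kJ.
Second-stage efficiency η₂ = 1 − T_C/T_m = 1 − 295.93/374.15 = 0.2091, so W₂ = η₂·Q_m = 85.8 kJ.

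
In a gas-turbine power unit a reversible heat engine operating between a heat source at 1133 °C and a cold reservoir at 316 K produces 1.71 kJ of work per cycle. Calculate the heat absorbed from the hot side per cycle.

T_H = 1133 °C → 1133 + 273.15 = 1406.15 K.
For a reversible engine, η = 1 − T_C/T_H = 1 − 316.00/1406.15 = 0.7753.
Q_H = W/η = 1.71/0.7753 = 2.21 kJ.

Q_H ≈ 2.21 kJ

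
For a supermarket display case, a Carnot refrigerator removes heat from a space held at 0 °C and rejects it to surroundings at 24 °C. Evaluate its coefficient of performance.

T_H = 24 °C → 24 + 273.15 = 297.15 K.
T_C = 0 °C → 0 + 273.15 = 273.15 K.
COP_R = T_C/(T_H − T_C) = 273.15/(297.15 − 273.15) = 11.38.

COP_R ≈ 11.38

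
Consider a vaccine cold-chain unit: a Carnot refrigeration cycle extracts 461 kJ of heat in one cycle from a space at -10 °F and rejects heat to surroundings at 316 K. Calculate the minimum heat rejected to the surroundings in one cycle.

T_C = -10 °F → (-10 − 32) × 5/9 = -23.33 °C = 249.82 K.
For a reversible cycle Q_H/Q_C = T_H/T_C, so Q_H = Q_C·T_H/T_C = 461 × 316.00/249.82 = 583 kJ.

Q_H ≈ 583 kJ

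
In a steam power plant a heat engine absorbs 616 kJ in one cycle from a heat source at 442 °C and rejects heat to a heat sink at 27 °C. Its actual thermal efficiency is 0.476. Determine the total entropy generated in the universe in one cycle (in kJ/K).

T_H = 442 °C → 442 + 273.15 = 715.15 K.
T_C = 27 °C → 27 + 273.15 = 300.15 K.
W = η·Q_H = 0.476 × 616 = 293.2 kJ, so Q_C = Q_H − W = 322.8 kJ.
The hot reservoir loses entropy Q_H/T_H = 616/715.15 = 0.8614 kJ/K; the cold reservoir gains Q_C/T_C = 322.8/300.15 = 1.075 kJ/K.
ΔS_univ = −Q_H/T_H + Q_C/T_C = 0.214 kJ/K (> 0, since η = 0.476 < η_Carnot = 0.580).

ΔS_univ ≈ 0.214 kJ/K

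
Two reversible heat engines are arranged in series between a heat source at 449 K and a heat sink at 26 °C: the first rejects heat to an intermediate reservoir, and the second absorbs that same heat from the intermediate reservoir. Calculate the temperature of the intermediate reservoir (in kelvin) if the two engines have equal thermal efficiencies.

T_m ≈ 366 K

T_C = 26 °C → 26 + 273.15 = 299.15 K.
Equal efficiencies require 1 − T_m/T_H = 1 − T_C/T_m, i.e. T_m/T_H = T_C/T_m, so T_m = √(T_H·T_C) = √(449.00 × 299.15) = 366 K.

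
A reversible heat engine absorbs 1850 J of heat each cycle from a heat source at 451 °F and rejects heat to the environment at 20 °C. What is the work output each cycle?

T_H = 451 °F → (451 − 32) × 5/9 = 232.78 °C = 505.93 K.
T_C = 20 °C → 20 + 273.15 = 293.15 K.
Since the cycle is reversible, η = 1 − T_C/T_H = 1 − 293.15/505.93 = 0.4206.
W = η·Q_H = 0.4206 × 1850 = 778 J.

W ≈ 778 J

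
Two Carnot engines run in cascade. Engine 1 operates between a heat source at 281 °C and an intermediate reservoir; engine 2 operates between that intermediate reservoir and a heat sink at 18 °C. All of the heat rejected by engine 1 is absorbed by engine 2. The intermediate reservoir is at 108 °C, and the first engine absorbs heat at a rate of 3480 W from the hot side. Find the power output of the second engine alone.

Ẇ₂ ≈ 565.2 W

T_H = 281 °C → 281 + 273.15 = 554.15 K.
T_C = 18 °C → 18 + 273.15 = 291.15 K.
T_m = 108 °C → 108 + 273.15 = 381.15 K.
Heat entering the second stage: Q_m = Q_H·(T_m/T_H) = 3480 × 381.15/554.15 = 2394 W.
Second-stage efficiency η₂ = 1 − T_C/T_m = 1 − 291.15/381.15 = 0.2361, so W₂ = η₂·Q_m = 565.2 W.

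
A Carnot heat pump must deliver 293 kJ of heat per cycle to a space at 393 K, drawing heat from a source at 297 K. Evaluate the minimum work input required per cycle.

W_in ≈ 71.57 kJ

For a reversible heat pump, COP_HP = T_H/(T_H − T_C) = 393.00/96.00 = 4.0938.
W = Q_H/COP_HP = 293/4.0938 = 71.57 kJ.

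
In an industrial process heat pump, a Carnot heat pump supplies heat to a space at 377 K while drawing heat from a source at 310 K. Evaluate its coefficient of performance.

COP_HP ≈ 5.63

For a reversible heat pump, COP_HP = T_H/(T_H − T_C) = 377.00/(377.00 − 310.00) = 5.63.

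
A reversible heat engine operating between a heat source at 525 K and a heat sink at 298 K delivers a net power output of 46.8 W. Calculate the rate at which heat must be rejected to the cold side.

η_rev = 1 − T_C/T_H = 1 − 298.00/525.00 = 0.4324.
Since Q_C/Q_H = T_C/T_H and Q_H = W/η, Q_C = W·T_C/(T_H − T_C) = 46.8 × 298.00/227.00 = 61.4 W.

Q̇_C ≈ 61.4 W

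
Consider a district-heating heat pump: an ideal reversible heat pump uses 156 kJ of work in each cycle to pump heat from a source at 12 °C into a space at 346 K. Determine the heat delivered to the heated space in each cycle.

T_C = 12 °C → 12 + 273.15 = 285.15 K.
Reversible heating COP: COP_HP = T_H/(T_H − T_C) = 346.00/60.85 = 5.6861.
Q_H = COP_HP · W = 5.6861 × 156 = 887.0 kJ.

Q_H ≈ 887.0 kJ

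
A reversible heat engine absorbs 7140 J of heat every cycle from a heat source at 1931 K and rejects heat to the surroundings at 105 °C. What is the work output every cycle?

W ≈ 5742 J

T_C = 105 °C → 105 + 273.15 = 378.15 K.
Carnot efficiency: η = 1 − T_C/T_H = 1 − 378.15/1931.00 = 0.8042.
W = η·Q_H = 0.8042 × 7140 = 5742 J.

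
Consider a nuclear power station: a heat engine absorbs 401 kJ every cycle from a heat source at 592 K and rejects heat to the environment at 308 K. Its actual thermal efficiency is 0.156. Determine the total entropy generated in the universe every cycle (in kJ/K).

ΔS_univ ≈ 0.421 kJ/K

W = η·Q_H = 0.156 × 401 = 62.56 kJ, so Q_C = Q_H − W = 338.4 kJ.
Entropy balance on the reservoirs: −Q_H/T_H = -0.6774 kJ/K, +Q_C/T_C = 1.099 kJ/K.
ΔS_univ = −Q_H/T_H + Q_C/T_C = 0.421 kJ/K (> 0, since η = 0.156 < η_Carnot = 0.480).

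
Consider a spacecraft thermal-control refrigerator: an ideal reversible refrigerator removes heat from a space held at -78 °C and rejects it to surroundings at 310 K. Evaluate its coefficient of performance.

COP_R ≈ 1.70

T_C = -78 °C → -78 + 273.15 = 195.15 K.
The reversible coefficient of performance is COP_R = T_C/(T_H − T_C) = 195.15/(310.00 − 195.15) = 1.70.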